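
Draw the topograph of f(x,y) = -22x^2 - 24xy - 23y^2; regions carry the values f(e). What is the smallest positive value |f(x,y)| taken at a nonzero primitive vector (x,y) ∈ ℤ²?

translate: b→-20 (≡24 mod 44), so (22,24,23)→(22,-20,21)
flip: (22,-20,21)→(21,20,22)
reduced (well bottom): (21,20,22) with a≤c, −a<b≤a
well minimum |f| = |-21| = 21 (negative-definite)

21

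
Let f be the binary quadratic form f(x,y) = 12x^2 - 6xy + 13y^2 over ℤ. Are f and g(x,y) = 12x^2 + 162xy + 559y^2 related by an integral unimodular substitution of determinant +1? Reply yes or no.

D₁ = -588, D₂ = -588
f: reduced (well bottom): (12,-6,13) with a≤c, −a<b≤a
g: translate: b→-6 (≡162 mod 24), so (12,162,559)→(12,-6,13)
g: reduced (well bottom): (12,-6,13) with a≤c, −a<b≤a
reduced forms (12, -6, 13) vs (12, -6, 13) ⇒ equivalent

yes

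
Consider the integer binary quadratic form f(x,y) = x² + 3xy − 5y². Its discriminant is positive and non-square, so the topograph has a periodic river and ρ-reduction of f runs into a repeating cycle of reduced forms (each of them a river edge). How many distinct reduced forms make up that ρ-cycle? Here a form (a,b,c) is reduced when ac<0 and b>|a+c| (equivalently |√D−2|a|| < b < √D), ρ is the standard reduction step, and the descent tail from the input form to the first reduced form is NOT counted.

D = 29, ⌊√D⌋ = 5
descent: ρ → (-5,-3,1)
descent: ρ → (1,5,-1)  [lands on river]
river: ρ → (-1,5,1)
ρ-cycle length = 2 (tail of 2 descent steps not counted)

2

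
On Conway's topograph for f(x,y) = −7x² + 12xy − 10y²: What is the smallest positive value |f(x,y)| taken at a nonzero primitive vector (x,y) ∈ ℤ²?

translate: b→2 (≡-12 mod 14), so (7,-12,10)→(7,2,5)
flip: (7,2,5)→(5,-2,7)
reduced (well bottom): (5,-2,7) with a≤c, −a<b≤a
well minimum |f| = |-5| = 5 (negative-definite)

5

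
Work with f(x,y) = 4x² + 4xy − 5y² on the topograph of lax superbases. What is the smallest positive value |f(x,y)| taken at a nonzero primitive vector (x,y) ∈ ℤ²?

river: ρ → (-5,6,3)
river: ρ → (3,6,-5)
river: ρ → (-5,4,4)
river: ρ → (4,4,-5)
closes: descent 0, river 4
min |a| on river = 3

3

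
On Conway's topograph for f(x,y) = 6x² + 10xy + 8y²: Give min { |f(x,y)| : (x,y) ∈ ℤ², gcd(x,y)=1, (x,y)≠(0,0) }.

translate: b→-2 (≡10 mod 12), so (6,10,8)→(6,-2,4)
flip: (6,-2,4)→(4,2,6)
reduced (well bottom): (4,2,6) with a≤c, −a<b≤a
well minimum = a = 4

4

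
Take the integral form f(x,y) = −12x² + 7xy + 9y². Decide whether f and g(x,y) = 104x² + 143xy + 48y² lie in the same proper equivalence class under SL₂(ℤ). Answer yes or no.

D₁ = 481, D₂ = 481
river cycle of f (length 30): (9, 11, -10), (-10, 9, 10), (10, 11, -9), (-9, 7, 12), (12, 17, -4), (-4, 15, 16), (16, 17, -3), (-3, 19, 10), (10, 21, -1), (-1, 21, 10), … (20 more)
river cycle of g (length 30): (9, 11, -10), (-10, 9, 10), (10, 11, -9), (-9, 7, 12), (12, 17, -4), (-4, 15, 16), (16, 17, -3), (-3, 19, 10), (10, 21, -1), (-1, 21, 10), … (20 more)
cycles coincide ⇒ equivalent

yes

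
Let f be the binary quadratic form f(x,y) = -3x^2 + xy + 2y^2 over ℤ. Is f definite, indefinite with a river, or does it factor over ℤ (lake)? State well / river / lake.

D = b²−4ac = 1² − 4·(-3)·2 = 25
D = 5² is a perfect square ⇒ form factors over ℤ ⇒ lakes

lake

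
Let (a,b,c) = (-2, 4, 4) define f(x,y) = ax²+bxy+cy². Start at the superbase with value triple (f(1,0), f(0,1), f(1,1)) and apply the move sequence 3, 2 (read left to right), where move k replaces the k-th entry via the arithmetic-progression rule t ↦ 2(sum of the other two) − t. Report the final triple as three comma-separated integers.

start (-2,4,6) = (f(1,0),f(0,1),f(1,1))
replace slot 3: 2·((-2)+4) − 6 = -2 → (-2,4,-2)
replace slot 2: 2·((-2)+(-2)) − 4 = -12 → (-2,-12,-2)

-2,-12,-2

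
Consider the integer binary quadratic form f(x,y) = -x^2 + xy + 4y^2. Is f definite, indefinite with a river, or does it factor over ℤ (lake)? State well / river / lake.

D = b²−4ac = 1² − 4·(-1)·4 = 17
D > 0 non-square ⇒ indefinite ⇒ periodic river

river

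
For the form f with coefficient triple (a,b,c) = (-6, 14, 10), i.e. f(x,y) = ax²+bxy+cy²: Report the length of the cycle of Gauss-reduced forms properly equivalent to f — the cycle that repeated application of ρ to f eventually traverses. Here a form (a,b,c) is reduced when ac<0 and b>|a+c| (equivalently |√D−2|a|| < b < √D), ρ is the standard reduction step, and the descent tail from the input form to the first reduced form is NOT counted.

D = 436, ⌊√D⌋ = 20
river: ρ → (10,6,-10)
river: ρ → (-10,14,6)
river: ρ → (6,10,-14)
river: ρ → (-14,18,2)
river: ρ → (2,18,-14)
river: ρ → (-14,10,6)
river: ρ → (6,14,-10)
river: ρ → (-10,6,10)
river: ρ → (10,14,-6)
river: ρ → (-6,10,14)
river: ρ → (14,18,-2)
river: ρ → (-2,18,14)
river: ρ → (14,10,-6)
river: ρ → (-6,14,10)
ρ-cycle length = 14 (tail of 0 descent steps not counted)

14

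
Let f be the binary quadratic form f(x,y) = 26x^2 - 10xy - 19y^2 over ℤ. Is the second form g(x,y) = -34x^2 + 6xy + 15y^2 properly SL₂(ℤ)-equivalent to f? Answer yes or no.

D₁ = 2076, D₂ = 2076
river cycle of f (length 14): (-19, 10, 26), (26, 42, -3), (-3, 42, 26), (26, 10, -19), (-19, 28, 17), (17, 40, -7), (-7, 44, 5), (5, 36, -39), (-39, 42, 2), (2, 42, -39), … (4 more)
river cycle of g (length 18): (15, 24, -25), (-25, 26, 14), (14, 30, -21), (-21, 12, 23), (23, 34, -10), (-10, 26, 35), (35, 44, -1), (-1, 44, 35), (35, 26, -10), (-10, 34, 23), … (8 more)
cycles differ ⇒ inequivalent

no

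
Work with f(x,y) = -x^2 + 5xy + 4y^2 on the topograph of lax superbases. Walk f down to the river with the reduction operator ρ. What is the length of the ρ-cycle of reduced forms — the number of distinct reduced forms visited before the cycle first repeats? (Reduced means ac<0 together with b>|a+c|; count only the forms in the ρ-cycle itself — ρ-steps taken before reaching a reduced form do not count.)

D = 41, ⌊√D⌋ = 6
river: ρ → (4,3,-2)
river: ρ → (-2,5,2)
river: ρ → (2,3,-4)
river: ρ → (-4,5,1)
river: ρ → (1,5,-4)
river: ρ → (-4,3,2)
river: ρ → (2,5,-2)
river: ρ → (-2,3,4)
river: ρ → (4,5,-1)
river: ρ → (-1,5,4)
ρ-cycle length = 10 (tail of 0 descent steps not counted)

10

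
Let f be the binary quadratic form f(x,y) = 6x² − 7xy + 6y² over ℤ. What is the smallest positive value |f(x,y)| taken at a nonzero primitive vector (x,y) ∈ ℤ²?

translate: b→5 (≡-7 mod 12), so (6,-7,6)→(6,5,5)
flip: (6,5,5)→(5,-5,6)
translate: b→5 (≡-5 mod 10), so (5,-5,6)→(5,5,6)
reduced (well bottom): (5,5,6) with a≤c, −a<b≤a
well minimum = a = 5

5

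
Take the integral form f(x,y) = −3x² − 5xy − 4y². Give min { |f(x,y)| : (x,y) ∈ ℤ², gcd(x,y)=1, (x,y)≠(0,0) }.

translate: b→-1 (≡5 mod 6), so (3,5,4)→(3,-1,2)
flip: (3,-1,2)→(2,1,3)
reduced (well bottom): (2,1,3) with a≤c, −a<b≤a
well minimum |f| = |-2| = 2 (negative-definite)

2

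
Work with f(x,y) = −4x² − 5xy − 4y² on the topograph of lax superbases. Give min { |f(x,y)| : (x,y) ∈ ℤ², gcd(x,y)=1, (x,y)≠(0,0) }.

translate: b→-3 (≡5 mod 8), so (4,5,4)→(4,-3,3)
flip: (4,-3,3)→(3,3,4)
reduced (well bottom): (3,3,4) with a≤c, −a<b≤a
well minimum |f| = |-3| = 3 (negative-definite)

3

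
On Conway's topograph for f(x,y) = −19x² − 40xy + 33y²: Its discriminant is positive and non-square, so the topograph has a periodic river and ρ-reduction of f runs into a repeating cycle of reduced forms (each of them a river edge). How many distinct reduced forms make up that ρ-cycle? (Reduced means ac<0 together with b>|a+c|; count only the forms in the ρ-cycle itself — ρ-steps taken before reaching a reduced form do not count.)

D = 4108, ⌊√D⌋ = 64
descent: ρ → (33,40,-19)  [lands on river]
river: ρ → (-19,36,37)
river: ρ → (37,38,-18)
river: ρ → (-18,34,41)
river: ρ → (41,48,-11)
river: ρ → (-11,62,6)
river: ρ → (6,58,-31)
river: ρ → (-31,4,33)
river: ρ → (33,62,-2)
river: ρ → (-2,62,33)
river: ρ → (33,4,-31)
river: ρ → (-31,58,6)
river: ρ → (6,62,-11)
river: ρ → (-11,48,41)
river: ρ → (41,34,-18)
river: ρ → (-18,38,37)
river: ρ → (37,36,-19)
river: ρ → (-19,40,33)
river: ρ → (33,26,-26)
river: ρ → (-26,26,33)
ρ-cycle length = 20 (tail of 1 descent step not counted)

20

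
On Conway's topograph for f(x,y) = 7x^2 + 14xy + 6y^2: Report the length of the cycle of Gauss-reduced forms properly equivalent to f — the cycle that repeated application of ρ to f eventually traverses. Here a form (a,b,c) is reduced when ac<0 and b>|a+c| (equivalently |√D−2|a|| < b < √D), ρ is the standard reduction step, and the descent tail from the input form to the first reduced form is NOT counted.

D = 28, ⌊√D⌋ = 5
descent: ρ → (6,-2,-1)
descent: ρ → (-1,4,3)  [lands on river]
river: ρ → (3,2,-2)
river: ρ → (-2,2,3)
river: ρ → (3,4,-1)
ρ-cycle length = 4 (tail of 2 descent steps not counted)

4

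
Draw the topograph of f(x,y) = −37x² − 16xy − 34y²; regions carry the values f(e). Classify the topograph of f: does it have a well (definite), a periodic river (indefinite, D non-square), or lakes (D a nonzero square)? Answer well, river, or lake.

D = b²−4ac = (-16)² − 4·(-37)·(-34) = -4776
D < 0 ⇒ definite ⇒ every region one sign ⇒ single well

well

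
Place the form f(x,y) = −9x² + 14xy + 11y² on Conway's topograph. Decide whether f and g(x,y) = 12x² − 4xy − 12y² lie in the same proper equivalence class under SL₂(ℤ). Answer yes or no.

D₁ = 592, D₂ = 592
river cycle of f (length 6): (11, 8, -12), (-12, 16, 7), (7, 12, -16), (-16, 20, 3), (3, 22, -9), (-9, 14, 11)
river cycle of g (length 6): (-12, 4, 12), (12, 20, -4), (-4, 20, 12), (12, 4, -12), (-12, 20, 4), (4, 20, -12)
cycles differ ⇒ inequivalent

no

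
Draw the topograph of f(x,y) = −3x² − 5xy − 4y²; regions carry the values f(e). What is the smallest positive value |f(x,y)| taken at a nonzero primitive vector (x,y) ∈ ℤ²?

translate: b→-1 (≡5 mod 6), so (3,5,4)→(3,-1,2)
flip: (3,-1,2)→(2,1,3)
reduced (well bottom): (2,1,3) with a≤c, −a<b≤a
well minimum |f| = |-2| = 2 (negative-definite)

2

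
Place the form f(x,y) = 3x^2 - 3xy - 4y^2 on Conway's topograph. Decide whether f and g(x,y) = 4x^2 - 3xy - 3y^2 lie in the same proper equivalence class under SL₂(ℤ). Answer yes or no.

D₁ = 57, D₂ = 57
river cycle of f (length 6): (-4, 3, 3), (3, 3, -4), (-4, 5, 2), (2, 7, -1), (-1, 7, 2), (2, 5, -4)
river cycle of g (length 6): (-3, 3, 4), (4, 5, -2), (-2, 7, 1), (1, 7, -2), (-2, 5, 4), (4, 3, -3)
cycles differ ⇒ inequivalent

no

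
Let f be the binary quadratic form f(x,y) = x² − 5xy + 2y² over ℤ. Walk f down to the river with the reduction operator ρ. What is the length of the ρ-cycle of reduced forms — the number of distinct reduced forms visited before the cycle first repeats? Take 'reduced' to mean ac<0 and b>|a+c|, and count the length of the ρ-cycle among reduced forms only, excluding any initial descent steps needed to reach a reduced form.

D = 17, ⌊√D⌋ = 4
descent: ρ → (2,1,-2)  [lands on river]
river: ρ → (-2,3,1)
river: ρ → (1,3,-2)
river: ρ → (-2,1,2)
river: ρ → (2,3,-1)
river: ρ → (-1,3,2)
ρ-cycle length = 6 (tail of 1 descent step not counted)

6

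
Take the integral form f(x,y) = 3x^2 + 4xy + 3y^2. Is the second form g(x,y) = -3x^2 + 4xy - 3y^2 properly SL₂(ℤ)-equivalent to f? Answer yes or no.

D₁ = -20, D₂ = -20
f: translate: b→-2 (≡4 mod 6), so (3,4,3)→(3,-2,2)
f: flip: (3,-2,2)→(2,2,3)
f: reduced (well bottom): (2,2,3) with a≤c, −a<b≤a
g is negative-definite; reduce −g:
−g: translate: b→2 (≡-4 mod 6), so (3,-4,3)→(3,2,2)
−g: flip: (3,2,2)→(2,-2,3)
−g: translate: b→2 (≡-2 mod 4), so (2,-2,3)→(2,2,3)
−g: reduced (well bottom): (2,2,3) with a≤c, −a<b≤a
flip sign back: reduced form of g is (-2,-2,-3)
reduced forms (2, 2, 3) vs (-2, -2, -3) ⇒ inequivalent

no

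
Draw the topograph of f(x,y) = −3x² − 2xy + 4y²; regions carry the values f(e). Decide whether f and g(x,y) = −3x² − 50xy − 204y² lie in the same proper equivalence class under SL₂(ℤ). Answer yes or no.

D₁ = 52, D₂ = 52
river cycle of f (length 10): (4, 2, -3), (-3, 4, 3), (3, 2, -4), (-4, 6, 1), (1, 6, -4), (-4, 2, 3), (3, 4, -3), (-3, 2, 4), (4, 6, -1), (-1, 6, 4)
river cycle of g (length 10): (-3, 4, 3), (3, 2, -4), (-4, 6, 1), (1, 6, -4), (-4, 2, 3), (3, 4, -3), (-3, 2, 4), (4, 6, -1), (-1, 6, 4), (4, 2, -3)
cycles coincide ⇒ equivalent

yes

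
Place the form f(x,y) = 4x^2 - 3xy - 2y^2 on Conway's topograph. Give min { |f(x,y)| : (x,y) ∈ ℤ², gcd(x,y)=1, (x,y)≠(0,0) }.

descent: ρ → (-2,3,4)  [lands on river]
river: ρ → (4,5,-1)
river: ρ → (-1,5,4)
river: ρ → (4,3,-2)
river: ρ → (-2,5,2)
river: ρ → (2,3,-4)
river: ρ → (-4,5,1)
river: ρ → (1,5,-4)
river: ρ → (-4,3,2)
river: ρ → (2,5,-2)
closes: descent 1, river 10
min |a| on river = 1

1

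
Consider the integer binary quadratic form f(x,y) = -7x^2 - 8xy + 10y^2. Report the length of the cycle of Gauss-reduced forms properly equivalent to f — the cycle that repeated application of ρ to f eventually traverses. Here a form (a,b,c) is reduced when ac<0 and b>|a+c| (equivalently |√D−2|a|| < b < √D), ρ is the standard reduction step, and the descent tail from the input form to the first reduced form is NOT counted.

D = 344, ⌊√D⌋ = 18
descent: ρ → (10,8,-7)  [lands on river]
river: ρ → (-7,6,11)
river: ρ → (11,16,-2)
river: ρ → (-2,16,11)
river: ρ → (11,6,-7)
river: ρ → (-7,8,10)
river: ρ → (10,12,-5)
river: ρ → (-5,18,1)
river: ρ → (1,18,-5)
river: ρ → (-5,12,10)
ρ-cycle length = 10 (tail of 1 descent step not counted)

10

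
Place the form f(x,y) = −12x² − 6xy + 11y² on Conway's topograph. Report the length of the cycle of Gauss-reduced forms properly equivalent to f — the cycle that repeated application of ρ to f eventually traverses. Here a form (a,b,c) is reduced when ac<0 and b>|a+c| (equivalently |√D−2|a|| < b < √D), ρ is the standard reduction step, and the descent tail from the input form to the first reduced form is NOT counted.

D = 564, ⌊√D⌋ = 23
descent: ρ → (11,6,-12)  [lands on river]
river: ρ → (-12,18,5)
river: ρ → (5,22,-4)
river: ρ → (-4,18,15)
river: ρ → (15,12,-7)
river: ρ → (-7,16,11)
ρ-cycle length = 6 (tail of 1 descent step not counted)

6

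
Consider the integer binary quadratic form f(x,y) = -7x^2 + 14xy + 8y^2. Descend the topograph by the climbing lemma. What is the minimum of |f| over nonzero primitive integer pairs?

river: ρ → (8,18,-3)
river: ρ → (-3,18,8)
river: ρ → (8,14,-7)
river: ρ → (-7,14,8)
closes: descent 0, river 4
min |a| on river = 3

3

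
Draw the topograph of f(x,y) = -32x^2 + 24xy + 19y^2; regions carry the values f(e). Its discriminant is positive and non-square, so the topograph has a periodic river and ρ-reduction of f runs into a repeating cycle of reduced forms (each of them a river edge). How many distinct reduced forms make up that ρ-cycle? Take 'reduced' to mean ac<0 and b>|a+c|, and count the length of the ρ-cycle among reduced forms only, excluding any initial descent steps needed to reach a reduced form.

D = 3008, ⌊√D⌋ = 54
river: ρ → (19,52,-4)
river: ρ → (-4,52,19)
river: ρ → (19,24,-32)
river: ρ → (-32,40,11)
river: ρ → (11,48,-16)
river: ρ → (-16,48,11)
river: ρ → (11,40,-32)
river: ρ → (-32,24,19)
ρ-cycle length = 8 (tail of 0 descent steps not counted)

8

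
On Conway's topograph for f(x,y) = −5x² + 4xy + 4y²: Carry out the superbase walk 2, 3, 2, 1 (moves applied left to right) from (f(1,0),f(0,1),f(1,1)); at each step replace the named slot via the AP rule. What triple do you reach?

start (-5,4,3) = (f(1,0),f(0,1),f(1,1))
replace slot 2: 2·((-5)+3) − 4 = -8 → (-5,-8,3)
replace slot 3: 2·((-5)+(-8)) − 3 = -29 → (-5,-8,-29)
replace slot 2: 2·((-5)+(-29)) − (-8) = -60 → (-5,-60,-29)
replace slot 1: 2·((-60)+(-29)) − (-5) = -173 → (-173,-60,-29)

-173,-60,-29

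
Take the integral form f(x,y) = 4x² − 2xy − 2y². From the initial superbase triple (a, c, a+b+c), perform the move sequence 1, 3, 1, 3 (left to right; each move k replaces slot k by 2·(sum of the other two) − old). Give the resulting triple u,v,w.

start (4,-2,0) = (f(1,0),f(0,1),f(1,1))
replace slot 1: 2·((-2)+0) − 4 = -8 → (-8,-2,0)
replace slot 3: 2·((-8)+(-2)) − 0 = -20 → (-8,-2,-20)
replace slot 1: 2·((-2)+(-20)) − (-8) = -36 → (-36,-2,-20)
replace slot 3: 2·((-36)+(-2)) − (-20) = -56 → (-36,-2,-56)

-36,-2,-56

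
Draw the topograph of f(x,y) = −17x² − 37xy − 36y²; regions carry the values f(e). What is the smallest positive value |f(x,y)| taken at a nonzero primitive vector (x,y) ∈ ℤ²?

translate: b→3 (≡37 mod 34), so (17,37,36)→(17,3,16)
flip: (17,3,16)→(16,-3,17)
reduced (well bottom): (16,-3,17) with a≤c, −a<b≤a
well minimum |f| = |-16| = 16 (negative-definite)

16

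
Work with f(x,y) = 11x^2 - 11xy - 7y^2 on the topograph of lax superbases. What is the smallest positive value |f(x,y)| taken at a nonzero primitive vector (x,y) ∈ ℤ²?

descent: ρ → (-7,11,11)  [lands on river]
river: ρ → (11,11,-7)
river: ρ → (-7,17,5)
river: ρ → (5,13,-13)
river: ρ → (-13,13,5)
river: ρ → (5,17,-7)
closes: descent 1, river 6
min |a| on river = 5

5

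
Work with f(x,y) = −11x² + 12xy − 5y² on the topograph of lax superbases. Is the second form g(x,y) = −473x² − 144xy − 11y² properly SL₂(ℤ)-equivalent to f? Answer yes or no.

D₁ = -76, D₂ = -76
f is negative-definite; reduce −f:
−f: translate: b→10 (≡-12 mod 22), so (11,-12,5)→(11,10,4)
−f: flip: (11,10,4)→(4,-10,11)
−f: translate: b→-2 (≡-10 mod 8), so (4,-10,11)→(4,-2,5)
−f: reduced (well bottom): (4,-2,5) with a≤c, −a<b≤a
flip sign back: reduced form of f is (-4,2,-5)
g is negative-definite; reduce −g:
−g: flip: (473,144,11)→(11,-144,473)
−g: translate: b→10 (≡-144 mod 22), so (11,-144,473)→(11,10,4)
−g: flip: (11,10,4)→(4,-10,11)
−g: translate: b→-2 (≡-10 mod 8), so (4,-10,11)→(4,-2,5)
−g: reduced (well bottom): (4,-2,5) with a≤c, −a<b≤a
flip sign back: reduced form of g is (-4,2,-5)
reduced forms (-4, 2, -5) vs (-4, 2, -5) ⇒ equivalent

yes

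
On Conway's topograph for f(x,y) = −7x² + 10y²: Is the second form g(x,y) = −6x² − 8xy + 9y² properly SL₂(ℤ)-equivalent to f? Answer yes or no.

D₁ = 280, D₂ = 280
river cycle of f (length 4): (-7, 14, 3), (3, 16, -2), (-2, 16, 3), (3, 14, -7)
river cycle of g (length 6): (9, 8, -6), (-6, 16, 1), (1, 16, -6), (-6, 8, 9), (9, 10, -5), (-5, 10, 9)
cycles differ ⇒ inequivalent

no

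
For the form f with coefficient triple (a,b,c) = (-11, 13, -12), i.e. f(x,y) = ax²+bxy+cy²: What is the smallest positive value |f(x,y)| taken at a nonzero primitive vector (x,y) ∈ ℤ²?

translate: b→9 (≡-13 mod 22), so (11,-13,12)→(11,9,10)
flip: (11,9,10)→(10,-9,11)
reduced (well bottom): (10,-9,11) with a≤c, −a<b≤a
well minimum |f| = |-10| = 10 (negative-definite)

10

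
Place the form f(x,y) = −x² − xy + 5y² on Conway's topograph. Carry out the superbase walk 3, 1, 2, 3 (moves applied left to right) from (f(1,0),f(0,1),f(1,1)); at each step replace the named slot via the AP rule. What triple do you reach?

start (-1,5,3) = (f(1,0),f(0,1),f(1,1))
replace slot 3: 2·((-1)+5) − 3 = 5 → (-1,5,5)
replace slot 1: 2·(5+5) − (-1) = 21 → (21,5,5)
replace slot 2: 2·(21+5) − 5 = 47 → (21,47,5)
replace slot 3: 2·(21+47) − 5 = 131 → (21,47,131)

21,47,131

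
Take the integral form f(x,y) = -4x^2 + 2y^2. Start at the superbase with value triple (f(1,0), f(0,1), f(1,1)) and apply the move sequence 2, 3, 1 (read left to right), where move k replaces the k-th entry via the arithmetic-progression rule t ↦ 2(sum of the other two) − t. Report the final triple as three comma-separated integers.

start (-4,2,-2) = (f(1,0),f(0,1),f(1,1))
replace slot 2: 2·((-4)+(-2)) − 2 = -14 → (-4,-14,-2)
replace slot 3: 2·((-4)+(-14)) − (-2) = -34 → (-4,-14,-34)
replace slot 1: 2·((-14)+(-34)) − (-4) = -92 → (-92,-14,-34)

-92,-14,-34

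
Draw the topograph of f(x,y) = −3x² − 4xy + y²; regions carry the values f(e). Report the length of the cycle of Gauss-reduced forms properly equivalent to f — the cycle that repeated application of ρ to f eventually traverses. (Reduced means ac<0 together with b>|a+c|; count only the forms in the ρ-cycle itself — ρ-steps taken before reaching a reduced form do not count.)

D = 28, ⌊√D⌋ = 5
descent: ρ → (1,4,-3)  [lands on river]
river: ρ → (-3,2,2)
river: ρ → (2,2,-3)
river: ρ → (-3,4,1)
ρ-cycle length = 4 (tail of 1 descent step not counted)

4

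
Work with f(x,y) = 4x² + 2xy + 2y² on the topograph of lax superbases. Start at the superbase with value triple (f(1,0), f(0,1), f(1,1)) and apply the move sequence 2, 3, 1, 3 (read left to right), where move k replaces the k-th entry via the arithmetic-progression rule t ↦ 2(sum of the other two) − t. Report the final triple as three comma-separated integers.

start (4,2,8) = (f(1,0),f(0,1),f(1,1))
replace slot 2: 2·(4+8) − 2 = 22 → (4,22,8)
replace slot 3: 2·(4+22) − 8 = 44 → (4,22,44)
replace slot 1: 2·(22+44) − 4 = 128 → (128,22,44)
replace slot 3: 2·(128+22) − 44 = 256 → (128,22,256)

128,22,256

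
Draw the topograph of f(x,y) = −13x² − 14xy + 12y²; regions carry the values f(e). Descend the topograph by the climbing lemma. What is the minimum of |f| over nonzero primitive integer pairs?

descent: ρ → (12,14,-13)  [lands on river]
river: ρ → (-13,12,13)
river: ρ → (13,14,-12)
river: ρ → (-12,10,15)
river: ρ → (15,20,-7)
river: ρ → (-7,22,12)
river: ρ → (12,26,-3)
river: ρ → (-3,28,3)
river: ρ → (3,26,-12)
river: ρ → (-12,22,7)
river: ρ → (7,20,-15)
river: ρ → (-15,10,12)
closes: descent 1, river 12
min |a| on river = 3

3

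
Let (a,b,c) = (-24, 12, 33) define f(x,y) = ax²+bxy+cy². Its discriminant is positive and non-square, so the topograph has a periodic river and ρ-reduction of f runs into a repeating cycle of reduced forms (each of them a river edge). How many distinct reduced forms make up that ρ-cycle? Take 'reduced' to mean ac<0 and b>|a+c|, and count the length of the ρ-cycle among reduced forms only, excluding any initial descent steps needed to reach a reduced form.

D = 3312, ⌊√D⌋ = 57
river: ρ → (33,54,-3)
river: ρ → (-3,54,33)
river: ρ → (33,12,-24)
river: ρ → (-24,36,21)
river: ρ → (21,48,-12)
river: ρ → (-12,48,21)
river: ρ → (21,36,-24)
river: ρ → (-24,12,33)
ρ-cycle length = 8 (tail of 0 descent steps not counted)

8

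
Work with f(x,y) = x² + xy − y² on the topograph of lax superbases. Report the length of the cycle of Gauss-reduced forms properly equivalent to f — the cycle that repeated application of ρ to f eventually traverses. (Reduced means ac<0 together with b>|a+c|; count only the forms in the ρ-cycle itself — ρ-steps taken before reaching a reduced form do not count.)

D = 5, ⌊√D⌋ = 2
river: ρ → (-1,1,1)
river: ρ → (1,1,-1)
ρ-cycle length = 2 (tail of 0 descent steps not counted)

2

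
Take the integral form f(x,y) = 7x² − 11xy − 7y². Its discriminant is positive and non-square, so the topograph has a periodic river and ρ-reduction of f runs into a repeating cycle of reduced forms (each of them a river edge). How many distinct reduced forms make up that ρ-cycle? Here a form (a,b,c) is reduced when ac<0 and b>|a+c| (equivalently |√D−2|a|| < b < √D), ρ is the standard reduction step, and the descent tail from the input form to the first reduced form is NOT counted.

D = 317, ⌊√D⌋ = 17
descent: ρ → (-7,11,7)  [lands on river]
river: ρ → (7,17,-1)
river: ρ → (-1,17,7)
river: ρ → (7,11,-7)
river: ρ → (-7,17,1)
river: ρ → (1,17,-7)
ρ-cycle length = 6 (tail of 1 descent step not counted)

6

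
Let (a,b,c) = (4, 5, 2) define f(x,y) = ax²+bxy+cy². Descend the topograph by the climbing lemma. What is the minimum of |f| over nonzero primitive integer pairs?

translate: b→-3 (≡5 mod 8), so (4,5,2)→(4,-3,1)
flip: (4,-3,1)→(1,3,4)
translate: b→1 (≡3 mod 2), so (1,3,4)→(1,1,2)
reduced (well bottom): (1,1,2) with a≤c, −a<b≤a
well minimum = a = 1

1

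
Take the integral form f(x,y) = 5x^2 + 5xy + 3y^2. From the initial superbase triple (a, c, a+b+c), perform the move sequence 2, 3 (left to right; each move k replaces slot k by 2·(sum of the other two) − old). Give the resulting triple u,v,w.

start (5,3,13) = (f(1,0),f(0,1),f(1,1))
replace slot 2: 2·(5+13) − 3 = 33 → (5,33,13)
replace slot 3: 2·(5+33) − 13 = 63 → (5,33,63)

5,33,63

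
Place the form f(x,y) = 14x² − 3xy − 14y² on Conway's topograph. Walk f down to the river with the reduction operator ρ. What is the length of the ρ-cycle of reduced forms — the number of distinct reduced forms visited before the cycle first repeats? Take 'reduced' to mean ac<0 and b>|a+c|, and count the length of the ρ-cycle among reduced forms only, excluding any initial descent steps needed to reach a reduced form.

D = 793, ⌊√D⌋ = 28
descent: ρ → (-14,3,14)  [lands on river]
river: ρ → (14,25,-3)
river: ρ → (-3,23,22)
river: ρ → (22,21,-4)
river: ρ → (-4,27,4)
river: ρ → (4,21,-22)
river: ρ → (-22,23,3)
river: ρ → (3,25,-14)
ρ-cycle length = 8 (tail of 1 descent step not counted)

8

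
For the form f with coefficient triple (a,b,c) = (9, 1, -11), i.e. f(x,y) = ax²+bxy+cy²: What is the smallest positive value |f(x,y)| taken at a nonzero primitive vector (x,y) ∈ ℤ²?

descent: ρ → (-11,-1,9)
descent: ρ → (9,19,-1)  [lands on river]
river: ρ → (-1,19,9)
river: ρ → (9,17,-3)
river: ρ → (-3,19,3)
river: ρ → (3,17,-9)
river: ρ → (-9,19,1)
river: ρ → (1,19,-9)
river: ρ → (-9,17,3)
river: ρ → (3,19,-3)
river: ρ → (-3,17,9)
closes: descent 2, river 10
min |a| on river = 1

1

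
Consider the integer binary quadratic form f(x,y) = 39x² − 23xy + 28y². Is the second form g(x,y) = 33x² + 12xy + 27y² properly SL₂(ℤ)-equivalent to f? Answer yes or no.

D₁ = -3839, D₂ = -3420
discriminants differ ⇒ not SL₂(ℤ)-equivalent

no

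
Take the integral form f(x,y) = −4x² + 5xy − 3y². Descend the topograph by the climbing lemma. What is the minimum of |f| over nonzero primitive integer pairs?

translate: b→3 (≡-5 mod 8), so (4,-5,3)→(4,3,2)
flip: (4,3,2)→(2,-3,4)
translate: b→1 (≡-3 mod 4), so (2,-3,4)→(2,1,3)
reduced (well bottom): (2,1,3) with a≤c, −a<b≤a
well minimum |f| = |-2| = 2 (negative-definite)

2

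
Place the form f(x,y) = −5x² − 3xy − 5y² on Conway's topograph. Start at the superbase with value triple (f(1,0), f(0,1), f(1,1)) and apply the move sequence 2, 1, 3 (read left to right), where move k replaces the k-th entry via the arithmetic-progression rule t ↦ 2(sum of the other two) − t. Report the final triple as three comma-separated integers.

start (-5,-5,-13) = (f(1,0),f(0,1),f(1,1))
replace slot 2: 2·((-5)+(-13)) − (-5) = -31 → (-5,-31,-13)
replace slot 1: 2·((-31)+(-13)) − (-5) = -83 → (-83,-31,-13)
replace slot 3: 2·((-83)+(-31)) − (-13) = -215 → (-83,-31,-215)

-83,-31,-215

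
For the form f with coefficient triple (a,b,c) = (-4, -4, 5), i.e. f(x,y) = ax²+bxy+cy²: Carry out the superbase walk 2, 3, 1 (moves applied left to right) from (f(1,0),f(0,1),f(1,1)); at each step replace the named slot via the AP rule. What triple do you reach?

start (-4,5,-3) = (f(1,0),f(0,1),f(1,1))
replace slot 2: 2·((-4)+(-3)) − 5 = -19 → (-4,-19,-3)
replace slot 3: 2·((-4)+(-19)) − (-3) = -43 → (-4,-19,-43)
replace slot 1: 2·((-19)+(-43)) − (-4) = -120 → (-120,-19,-43)

-120,-19,-43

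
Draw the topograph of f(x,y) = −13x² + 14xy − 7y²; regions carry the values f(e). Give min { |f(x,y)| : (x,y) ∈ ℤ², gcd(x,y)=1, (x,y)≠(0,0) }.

translate: b→12 (≡-14 mod 26), so (13,-14,7)→(13,12,6)
flip: (13,12,6)→(6,-12,13)
translate: b→0 (≡-12 mod 12), so (6,-12,13)→(6,0,7)
reduced (well bottom): (6,0,7) with a≤c, −a<b≤a
well minimum |f| = |-6| = 6 (negative-definite)

6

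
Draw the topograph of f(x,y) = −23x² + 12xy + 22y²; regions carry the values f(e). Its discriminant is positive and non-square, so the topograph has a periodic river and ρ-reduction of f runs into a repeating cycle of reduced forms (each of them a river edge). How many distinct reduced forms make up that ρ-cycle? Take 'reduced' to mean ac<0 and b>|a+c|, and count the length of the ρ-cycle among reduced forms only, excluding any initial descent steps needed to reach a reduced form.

D = 2168, ⌊√D⌋ = 46
river: ρ → (22,32,-13)
river: ρ → (-13,46,1)
river: ρ → (1,46,-13)
river: ρ → (-13,32,22)
river: ρ → (22,12,-23)
river: ρ → (-23,34,11)
river: ρ → (11,32,-26)
river: ρ → (-26,20,17)
river: ρ → (17,14,-29)
river: ρ → (-29,44,2)
river: ρ → (2,44,-29)
river: ρ → (-29,14,17)
river: ρ → (17,20,-26)
river: ρ → (-26,32,11)
river: ρ → (11,34,-23)
river: ρ → (-23,12,22)
ρ-cycle length = 16 (tail of 0 descent steps not counted)

16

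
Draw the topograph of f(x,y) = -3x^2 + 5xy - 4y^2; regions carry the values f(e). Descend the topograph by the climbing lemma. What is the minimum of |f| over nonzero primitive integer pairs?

translate: b→1 (≡-5 mod 6), so (3,-5,4)→(3,1,2)
flip: (3,1,2)→(2,-1,3)
reduced (well bottom): (2,-1,3) with a≤c, −a<b≤a
well minimum |f| = |-2| = 2 (negative-definite)

2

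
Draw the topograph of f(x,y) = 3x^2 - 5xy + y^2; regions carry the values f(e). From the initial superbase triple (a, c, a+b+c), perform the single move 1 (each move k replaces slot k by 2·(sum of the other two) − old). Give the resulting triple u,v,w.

start (3,1,-1) = (f(1,0),f(0,1),f(1,1))
replace slot 1: 2·(1+(-1)) − 3 = -3 → (-3,1,-1)

-3,1,-1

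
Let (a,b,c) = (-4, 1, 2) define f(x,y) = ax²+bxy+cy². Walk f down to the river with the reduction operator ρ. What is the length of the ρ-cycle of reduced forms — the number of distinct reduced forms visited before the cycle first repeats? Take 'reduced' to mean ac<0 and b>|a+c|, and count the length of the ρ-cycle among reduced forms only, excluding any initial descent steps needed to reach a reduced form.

D = 33, ⌊√D⌋ = 5
descent: ρ → (2,3,-3)  [lands on river]
river: ρ → (-3,3,2)
river: ρ → (2,5,-1)
river: ρ → (-1,5,2)
ρ-cycle length = 4 (tail of 1 descent step not counted)

4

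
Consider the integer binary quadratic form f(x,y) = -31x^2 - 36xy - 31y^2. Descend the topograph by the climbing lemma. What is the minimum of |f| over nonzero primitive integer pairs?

translate: b→-26 (≡36 mod 62), so (31,36,31)→(31,-26,26)
flip: (31,-26,26)→(26,26,31)
reduced (well bottom): (26,26,31) with a≤c, −a<b≤a
well minimum |f| = |-26| = 26 (negative-definite)

26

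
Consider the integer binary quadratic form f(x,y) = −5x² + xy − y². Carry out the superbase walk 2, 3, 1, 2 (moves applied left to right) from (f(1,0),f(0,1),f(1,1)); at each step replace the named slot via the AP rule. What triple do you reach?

start (-5,-1,-5) = (f(1,0),f(0,1),f(1,1))
replace slot 2: 2·((-5)+(-5)) − (-1) = -19 → (-5,-19,-5)
replace slot 3: 2·((-5)+(-19)) − (-5) = -43 → (-5,-19,-43)
replace slot 1: 2·((-19)+(-43)) − (-5) = -119 → (-119,-19,-43)
replace slot 2: 2·((-119)+(-43)) − (-19) = -305 → (-119,-305,-43)

-119,-305,-43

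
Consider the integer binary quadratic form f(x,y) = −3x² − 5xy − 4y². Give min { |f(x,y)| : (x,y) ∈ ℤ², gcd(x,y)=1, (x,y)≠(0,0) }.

translate: b→-1 (≡5 mod 6), so (3,5,4)→(3,-1,2)
flip: (3,-1,2)→(2,1,3)
reduced (well bottom): (2,1,3) with a≤c, −a<b≤a
well minimum |f| = |-2| = 2 (negative-definite)

2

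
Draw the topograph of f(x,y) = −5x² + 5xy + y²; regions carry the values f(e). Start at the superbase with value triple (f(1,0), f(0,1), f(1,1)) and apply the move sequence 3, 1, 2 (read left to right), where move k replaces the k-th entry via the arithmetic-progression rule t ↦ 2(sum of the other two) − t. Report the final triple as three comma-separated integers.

start (-5,1,1) = (f(1,0),f(0,1),f(1,1))
replace slot 3: 2·((-5)+1) − 1 = -9 → (-5,1,-9)
replace slot 1: 2·(1+(-9)) − (-5) = -11 → (-11,1,-9)
replace slot 2: 2·((-11)+(-9)) − 1 = -41 → (-11,-41,-9)

-11,-41,-9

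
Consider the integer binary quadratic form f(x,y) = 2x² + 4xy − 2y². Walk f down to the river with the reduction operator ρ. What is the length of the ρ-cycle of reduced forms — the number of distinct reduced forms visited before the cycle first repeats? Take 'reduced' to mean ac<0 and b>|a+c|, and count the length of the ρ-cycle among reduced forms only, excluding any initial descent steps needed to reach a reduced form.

D = 32, ⌊√D⌋ = 5
river: ρ → (-2,4,2)
river: ρ → (2,4,-2)
ρ-cycle length = 2 (tail of 0 descent steps not counted)

2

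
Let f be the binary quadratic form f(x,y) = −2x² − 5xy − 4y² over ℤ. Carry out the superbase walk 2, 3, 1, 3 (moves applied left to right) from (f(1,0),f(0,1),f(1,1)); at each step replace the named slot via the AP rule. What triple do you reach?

start (-2,-4,-11) = (f(1,0),f(0,1),f(1,1))
replace slot 2: 2·((-2)+(-11)) − (-4) = -22 → (-2,-22,-11)
replace slot 3: 2·((-2)+(-22)) − (-11) = -37 → (-2,-22,-37)
replace slot 1: 2·((-22)+(-37)) − (-2) = -116 → (-116,-22,-37)
replace slot 3: 2·((-116)+(-22)) − (-37) = -239 → (-116,-22,-239)

-116,-22,-239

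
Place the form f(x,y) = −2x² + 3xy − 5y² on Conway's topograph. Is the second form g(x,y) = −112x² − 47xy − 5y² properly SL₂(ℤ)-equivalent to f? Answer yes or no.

D₁ = -31, D₂ = -31
f is negative-definite; reduce −f:
−f: translate: b→1 (≡-3 mod 4), so (2,-3,5)→(2,1,4)
−f: reduced (well bottom): (2,1,4) with a≤c, −a<b≤a
flip sign back: reduced form of f is (-2,-1,-4)
g is negative-definite; reduce −g:
−g: flip: (112,47,5)→(5,-47,112)
−g: translate: b→3 (≡-47 mod 10), so (5,-47,112)→(5,3,2)
−g: flip: (5,3,2)→(2,-3,5)
−g: translate: b→1 (≡-3 mod 4), so (2,-3,5)→(2,1,4)
−g: reduced (well bottom): (2,1,4) with a≤c, −a<b≤a
flip sign back: reduced form of g is (-2,-1,-4)
reduced forms (-2, -1, -4) vs (-2, -1, -4) ⇒ equivalent

yes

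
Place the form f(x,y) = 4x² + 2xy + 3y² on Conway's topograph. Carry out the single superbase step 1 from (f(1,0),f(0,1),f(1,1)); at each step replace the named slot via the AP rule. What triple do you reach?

start (4,3,9) = (f(1,0),f(0,1),f(1,1))
replace slot 1: 2·(3+9) − 4 = 20 → (20,3,9)

20,3,9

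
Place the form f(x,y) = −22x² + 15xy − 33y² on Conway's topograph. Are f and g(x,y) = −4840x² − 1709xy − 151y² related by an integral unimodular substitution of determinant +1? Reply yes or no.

D₁ = -2679, D₂ = -2679
f is negative-definite; reduce −f:
−f: reduced (well bottom): (22,-15,33) with a≤c, −a<b≤a
flip sign back: reduced form of f is (-22,15,-33)
g is negative-definite; reduce −g:
−g: flip: (4840,1709,151)→(151,-1709,4840)
−g: translate: b→103 (≡-1709 mod 302), so (151,-1709,4840)→(151,103,22)
−g: flip: (151,103,22)→(22,-103,151)
−g: translate: b→-15 (≡-103 mod 44), so (22,-103,151)→(22,-15,33)
−g: reduced (well bottom): (22,-15,33) with a≤c, −a<b≤a
flip sign back: reduced form of g is (-22,15,-33)
reduced forms (-22, 15, -33) vs (-22, 15, -33) ⇒ equivalent

yes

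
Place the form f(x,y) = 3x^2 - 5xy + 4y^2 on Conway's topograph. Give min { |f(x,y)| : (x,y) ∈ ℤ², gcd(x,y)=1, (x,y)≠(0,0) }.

translate: b→1 (≡-5 mod 6), so (3,-5,4)→(3,1,2)
flip: (3,1,2)→(2,-1,3)
reduced (well bottom): (2,-1,3) with a≤c, −a<b≤a
well minimum = a = 2

2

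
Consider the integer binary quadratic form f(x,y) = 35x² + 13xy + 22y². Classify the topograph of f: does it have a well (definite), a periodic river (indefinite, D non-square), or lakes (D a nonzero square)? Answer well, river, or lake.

D = b²−4ac = 13² − 4·35·22 = -2911
D < 0 ⇒ definite ⇒ every region one sign ⇒ single well

well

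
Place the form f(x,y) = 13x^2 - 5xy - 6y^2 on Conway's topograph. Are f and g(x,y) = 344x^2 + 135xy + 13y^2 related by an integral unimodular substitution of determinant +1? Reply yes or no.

D₁ = 337, D₂ = 337
river cycle of f (length 42): (-6, 17, 2), (2, 15, -14), (-14, 13, 3), (3, 17, -4), (-4, 15, 7), (7, 13, -6), (-6, 11, 9), (9, 7, -8), (-8, 9, 8), (8, 7, -9), … (32 more)
river cycle of g (length 42): (-6, 17, 2), (2, 15, -14), (-14, 13, 3), (3, 17, -4), (-4, 15, 7), (7, 13, -6), (-6, 11, 9), (9, 7, -8), (-8, 9, 8), (8, 7, -9), … (32 more)
cycles coincide ⇒ equivalent

yes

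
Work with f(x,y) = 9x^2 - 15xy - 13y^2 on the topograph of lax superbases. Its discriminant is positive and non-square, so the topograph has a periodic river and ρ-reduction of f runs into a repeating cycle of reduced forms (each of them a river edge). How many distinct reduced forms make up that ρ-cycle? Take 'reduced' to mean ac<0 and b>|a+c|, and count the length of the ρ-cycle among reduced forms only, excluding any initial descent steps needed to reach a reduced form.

D = 693, ⌊√D⌋ = 26
descent: ρ → (-13,15,9)  [lands on river]
river: ρ → (9,21,-7)
river: ρ → (-7,21,9)
river: ρ → (9,15,-13)
river: ρ → (-13,11,11)
river: ρ → (11,11,-13)
ρ-cycle length = 6 (tail of 1 descent step not counted)

6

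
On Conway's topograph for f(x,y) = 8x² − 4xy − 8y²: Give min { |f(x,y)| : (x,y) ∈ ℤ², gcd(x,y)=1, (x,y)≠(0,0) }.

descent: ρ → (-8,4,8)  [lands on river]
river: ρ → (8,12,-4)
river: ρ → (-4,12,8)
river: ρ → (8,4,-8)
river: ρ → (-8,12,4)
river: ρ → (4,12,-8)
closes: descent 1, river 6
min |a| on river = 4

4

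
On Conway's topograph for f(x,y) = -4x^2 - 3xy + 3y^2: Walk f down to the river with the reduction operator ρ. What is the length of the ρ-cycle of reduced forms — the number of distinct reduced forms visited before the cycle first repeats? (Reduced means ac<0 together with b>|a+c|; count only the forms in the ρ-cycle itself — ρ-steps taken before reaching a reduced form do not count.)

D = 57, ⌊√D⌋ = 7
descent: ρ → (3,3,-4)  [lands on river]
river: ρ → (-4,5,2)
river: ρ → (2,7,-1)
river: ρ → (-1,7,2)
river: ρ → (2,5,-4)
river: ρ → (-4,3,3)
ρ-cycle length = 6 (tail of 1 descent step not counted)

6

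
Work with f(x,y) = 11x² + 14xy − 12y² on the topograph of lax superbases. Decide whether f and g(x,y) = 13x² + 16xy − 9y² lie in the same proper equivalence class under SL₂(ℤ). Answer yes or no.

D₁ = 724, D₂ = 724
river cycle of f (length 42): (-12, 10, 13), (13, 16, -9), (-9, 20, 9), (9, 16, -13), (-13, 10, 12), (12, 14, -11), (-11, 8, 15), (15, 22, -4), (-4, 26, 3), (3, 22, -20), … (32 more)
river cycle of g (length 42): (-9, 20, 9), (9, 16, -13), (-13, 10, 12), (12, 14, -11), (-11, 8, 15), (15, 22, -4), (-4, 26, 3), (3, 22, -20), (-20, 18, 5), (5, 22, -12), … (32 more)
cycles coincide ⇒ equivalent

yes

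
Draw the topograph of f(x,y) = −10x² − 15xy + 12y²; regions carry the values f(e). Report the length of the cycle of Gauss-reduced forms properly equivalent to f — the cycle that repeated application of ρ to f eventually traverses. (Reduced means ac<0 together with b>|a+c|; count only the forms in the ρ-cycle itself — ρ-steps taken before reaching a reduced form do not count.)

D = 705, ⌊√D⌋ = 26
descent: ρ → (12,15,-10)  [lands on river]
river: ρ → (-10,25,2)
river: ρ → (2,23,-22)
river: ρ → (-22,21,3)
river: ρ → (3,21,-22)
river: ρ → (-22,23,2)
river: ρ → (2,25,-10)
river: ρ → (-10,15,12)
river: ρ → (12,9,-13)
river: ρ → (-13,17,8)
river: ρ → (8,15,-15)
river: ρ → (-15,15,8)
river: ρ → (8,17,-13)
river: ρ → (-13,9,12)
ρ-cycle length = 14 (tail of 1 descent step not counted)

14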